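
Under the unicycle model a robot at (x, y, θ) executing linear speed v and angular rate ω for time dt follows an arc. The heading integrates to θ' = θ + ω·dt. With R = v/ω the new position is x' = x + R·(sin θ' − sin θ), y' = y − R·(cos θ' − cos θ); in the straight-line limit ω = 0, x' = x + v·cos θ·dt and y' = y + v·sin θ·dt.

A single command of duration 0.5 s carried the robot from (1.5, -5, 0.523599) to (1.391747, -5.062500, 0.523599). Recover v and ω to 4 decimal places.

Δθ = 0.523599 − 0.523599 = 0.000000
ω = Δθ/dt = 0.000000/0.5 = 0.0000
ω = 0 → v = (Δx·cos θ + Δy·sin θ)/dt = -0.2500

v = -0.2500, ω = 0.0000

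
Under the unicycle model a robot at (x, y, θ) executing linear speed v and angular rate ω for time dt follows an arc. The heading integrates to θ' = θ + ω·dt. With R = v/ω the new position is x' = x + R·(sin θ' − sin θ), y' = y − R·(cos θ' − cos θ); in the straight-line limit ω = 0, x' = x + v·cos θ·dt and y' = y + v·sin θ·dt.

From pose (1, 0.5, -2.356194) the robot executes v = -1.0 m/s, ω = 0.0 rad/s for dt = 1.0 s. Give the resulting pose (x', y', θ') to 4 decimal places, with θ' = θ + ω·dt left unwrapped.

(1.7071, 1.2071, -2.3562)

θ' = -2.3562 + 0.0·1.0 = -2.3562
ω = 0 → straight: x' = 1 + -1.0·cos(-2.3562)·1.0 = 1.7071
y' = 0.5 + -1.0·sin(-2.3562)·1.0 = 1.2071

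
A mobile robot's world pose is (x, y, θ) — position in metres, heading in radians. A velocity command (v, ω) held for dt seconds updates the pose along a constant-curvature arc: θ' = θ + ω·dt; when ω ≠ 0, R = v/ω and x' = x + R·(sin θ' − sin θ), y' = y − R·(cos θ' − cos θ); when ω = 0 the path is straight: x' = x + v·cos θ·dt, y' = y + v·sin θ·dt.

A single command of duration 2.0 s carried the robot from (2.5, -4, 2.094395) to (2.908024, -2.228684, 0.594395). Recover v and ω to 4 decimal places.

v = 1.0000, ω = -0.7500

Δθ = 0.594395 − 2.094395 = -1.500000
ω = Δθ/dt = -1.500000/2.0 = -0.7500
R = −Δy/(cos θ' − cos θ) = -1.3333
v = R·ω = -1.3333·-0.7500 = 1.0000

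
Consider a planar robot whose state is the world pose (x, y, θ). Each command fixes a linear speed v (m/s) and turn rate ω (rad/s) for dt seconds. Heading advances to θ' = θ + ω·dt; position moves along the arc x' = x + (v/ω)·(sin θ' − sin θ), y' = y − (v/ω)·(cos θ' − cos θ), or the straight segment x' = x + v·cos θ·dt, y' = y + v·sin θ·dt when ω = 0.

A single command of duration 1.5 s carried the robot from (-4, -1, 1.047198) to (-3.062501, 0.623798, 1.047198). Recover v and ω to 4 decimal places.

Δθ = 1.047198 − 1.047198 = 0.000000
ω = Δθ/dt = 0.000000/1.5 = 0.0000
ω = 0 → v = (Δx·cos θ + Δy·sin θ)/dt = 1.2500

v = 1.2500, ω = 0.0000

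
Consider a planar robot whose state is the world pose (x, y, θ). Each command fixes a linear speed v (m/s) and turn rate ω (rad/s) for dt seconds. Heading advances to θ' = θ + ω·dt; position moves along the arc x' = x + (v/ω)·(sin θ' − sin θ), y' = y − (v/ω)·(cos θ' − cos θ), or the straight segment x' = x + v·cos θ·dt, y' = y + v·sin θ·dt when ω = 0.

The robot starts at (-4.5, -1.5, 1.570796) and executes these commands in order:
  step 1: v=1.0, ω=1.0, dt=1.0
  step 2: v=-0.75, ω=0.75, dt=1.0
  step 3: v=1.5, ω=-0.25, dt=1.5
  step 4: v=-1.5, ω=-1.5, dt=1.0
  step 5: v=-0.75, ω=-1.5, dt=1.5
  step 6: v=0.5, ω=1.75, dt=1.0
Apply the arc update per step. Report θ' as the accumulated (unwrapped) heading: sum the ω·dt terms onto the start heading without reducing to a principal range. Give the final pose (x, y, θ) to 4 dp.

step 1: θ'=2.5708 (R=1.0000) → pose (-4.9597, -0.6585, 2.5708)
step 2: θ'=3.3208 (R=-1.0000) → pose (-4.2411, -0.8010, 3.3208)
step 3: θ'=2.9458 (R=-6.0000) → pose (-6.4779, -0.7825, 2.9458)
step 4: θ'=1.4458 (R=1.0000) → pose (-5.6803, -1.8881, 1.4458)
step 5: θ'=-0.8042 (R=0.5000) → pose (-6.5365, -2.1726, -0.8042)
step 6: θ'=0.9458 (R=0.2857) → pose (-6.0990, -2.1415, 0.9458)

(-6.0990, -2.1415, 0.9458)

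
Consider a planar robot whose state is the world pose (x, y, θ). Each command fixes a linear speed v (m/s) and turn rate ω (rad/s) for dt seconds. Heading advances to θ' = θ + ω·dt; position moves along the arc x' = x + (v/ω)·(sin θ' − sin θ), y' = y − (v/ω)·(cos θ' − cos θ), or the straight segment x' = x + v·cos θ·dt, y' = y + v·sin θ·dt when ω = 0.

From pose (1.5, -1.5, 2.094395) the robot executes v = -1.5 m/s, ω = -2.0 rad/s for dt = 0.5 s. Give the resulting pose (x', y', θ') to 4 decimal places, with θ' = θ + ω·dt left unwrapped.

(1.5170, -2.2189, 1.0944)

θ' = 2.0944 + -2.0·0.5 = 1.0944
R = v/ω = -1.5/-2.0 = 0.7500
x' = 1.5 + 0.7500·(sin 1.0944 − sin 2.0944) = 1.5170
y' = -1.5 − 0.7500·(cos 1.0944 − cos 2.0944) = -2.2189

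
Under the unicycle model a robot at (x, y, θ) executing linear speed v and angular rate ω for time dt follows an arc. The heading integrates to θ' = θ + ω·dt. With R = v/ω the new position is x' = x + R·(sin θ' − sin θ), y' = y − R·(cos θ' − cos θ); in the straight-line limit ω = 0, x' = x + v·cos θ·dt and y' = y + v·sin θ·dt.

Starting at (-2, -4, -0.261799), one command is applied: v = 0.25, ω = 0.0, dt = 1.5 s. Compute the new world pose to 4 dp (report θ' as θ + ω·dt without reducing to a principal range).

θ' = -0.2618 + 0.0·1.5 = -0.2618
ω = 0 → straight: x' = -2 + 0.25·cos(-0.2618)·1.5 = -1.6378
y' = -4 + 0.25·sin(-0.2618)·1.5 = -4.0971

(-1.6378, -4.0971, -0.2618)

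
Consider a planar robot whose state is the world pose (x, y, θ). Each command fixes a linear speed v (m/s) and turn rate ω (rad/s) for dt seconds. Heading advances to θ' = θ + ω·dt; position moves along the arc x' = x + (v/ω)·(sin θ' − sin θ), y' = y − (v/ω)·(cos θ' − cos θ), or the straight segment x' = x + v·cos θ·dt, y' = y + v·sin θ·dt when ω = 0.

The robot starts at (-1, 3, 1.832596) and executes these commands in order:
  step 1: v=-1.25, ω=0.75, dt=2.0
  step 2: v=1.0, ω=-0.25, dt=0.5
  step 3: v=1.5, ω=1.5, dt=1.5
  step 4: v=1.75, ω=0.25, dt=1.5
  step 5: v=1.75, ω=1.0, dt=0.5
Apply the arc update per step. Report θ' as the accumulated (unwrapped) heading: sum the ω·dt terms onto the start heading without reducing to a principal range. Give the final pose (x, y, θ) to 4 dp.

(2.7064, -1.6720, 6.3326)

step 1: θ'=3.3326 (R=-1.6667) → pose (0.9263, 1.7950, 3.3326)
step 2: θ'=3.2076 (R=-4.0000) → pose (0.4307, 1.7310, 3.2076)
step 3: θ'=5.4576 (R=1.0000) → pose (-0.2383, 0.0550, 5.4576)
step 4: θ'=5.8326 (R=7.0000) → pose (1.8579, -1.4994, 5.8326)
step 5: θ'=6.3326 (R=1.7500) → pose (2.7064, -1.6720, 6.3326)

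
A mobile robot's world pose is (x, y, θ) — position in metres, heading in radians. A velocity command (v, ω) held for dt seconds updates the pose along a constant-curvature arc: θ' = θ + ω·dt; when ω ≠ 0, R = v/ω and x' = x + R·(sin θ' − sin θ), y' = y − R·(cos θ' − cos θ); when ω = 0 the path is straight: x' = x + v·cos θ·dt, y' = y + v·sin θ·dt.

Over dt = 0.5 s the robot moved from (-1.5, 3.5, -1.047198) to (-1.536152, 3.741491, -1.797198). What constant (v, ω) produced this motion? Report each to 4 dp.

Δθ = -1.797198 − -1.047198 = -0.750000
ω = Δθ/dt = -0.750000/0.5 = -1.5000
R = −Δy/(cos θ' − cos θ) = 0.3333
v = R·ω = 0.3333·-1.5000 = -0.5000

v = -0.5000, ω = -1.5000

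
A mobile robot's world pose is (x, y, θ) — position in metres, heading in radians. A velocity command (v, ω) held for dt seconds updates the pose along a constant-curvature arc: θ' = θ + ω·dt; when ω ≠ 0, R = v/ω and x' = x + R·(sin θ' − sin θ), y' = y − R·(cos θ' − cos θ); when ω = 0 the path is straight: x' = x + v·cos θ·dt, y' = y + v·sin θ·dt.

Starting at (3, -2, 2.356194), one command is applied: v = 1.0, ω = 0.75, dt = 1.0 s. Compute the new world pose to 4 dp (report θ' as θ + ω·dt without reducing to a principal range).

(2.1044, -1.6103, 3.1062)

θ' = 2.3562 + 0.75·1.0 = 3.1062
R = v/ω = 1.0/0.75 = 1.3333
x' = 3 + 1.3333·(sin 3.1062 − sin 2.3562) = 2.1044
y' = -2 − 1.3333·(cos 3.1062 − cos 2.3562) = -1.6103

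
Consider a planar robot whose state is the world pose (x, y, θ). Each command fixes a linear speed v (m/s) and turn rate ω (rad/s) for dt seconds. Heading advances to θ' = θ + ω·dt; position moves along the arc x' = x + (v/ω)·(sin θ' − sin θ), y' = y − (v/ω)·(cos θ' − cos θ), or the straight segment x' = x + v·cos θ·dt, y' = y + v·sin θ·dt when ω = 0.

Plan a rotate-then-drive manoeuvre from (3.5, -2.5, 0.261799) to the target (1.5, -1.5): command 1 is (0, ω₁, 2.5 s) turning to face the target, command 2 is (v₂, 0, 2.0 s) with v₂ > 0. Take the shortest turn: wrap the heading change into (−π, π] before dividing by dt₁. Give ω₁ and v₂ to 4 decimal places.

ω₁ = 0.9665, v₂ = 1.1180

heading to target = atan2(-1.5−-2.5, 1.5−3.5) = 2.6779
Δθ = wrap(2.6779 − 0.2618) = 2.4161; ω₁ = Δθ/dt₁ = 0.9665
distance = √((1.5−3.5)² + (-1.5−-2.5)²) = 2.2361; v₂ = distance/dt₂ = 1.1180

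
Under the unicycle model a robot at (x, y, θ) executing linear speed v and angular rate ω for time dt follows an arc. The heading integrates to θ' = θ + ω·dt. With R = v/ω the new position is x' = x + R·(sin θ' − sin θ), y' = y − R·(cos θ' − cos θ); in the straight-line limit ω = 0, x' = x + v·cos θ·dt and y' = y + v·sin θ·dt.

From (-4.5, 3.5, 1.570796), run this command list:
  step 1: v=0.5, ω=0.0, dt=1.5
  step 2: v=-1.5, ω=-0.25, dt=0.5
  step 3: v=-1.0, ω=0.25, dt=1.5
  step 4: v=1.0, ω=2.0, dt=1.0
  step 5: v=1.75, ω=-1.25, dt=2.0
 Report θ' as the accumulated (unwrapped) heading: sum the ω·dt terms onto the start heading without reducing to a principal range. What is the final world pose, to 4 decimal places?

step 1: θ'=1.5708 (straight) → pose (-4.5000, 4.2500, 1.5708)
step 2: θ'=1.4458 (R=6.0000) → pose (-4.5468, 3.5020, 1.4458)
step 3: θ'=1.8208 (R=-4.0000) → pose (-4.4537, 2.0136, 1.8208)
step 4: θ'=3.8208 (R=0.5000) → pose (-5.2522, 2.2790, 3.8208)
step 5: θ'=1.3208 (R=-1.4000) → pose (-7.4881, 3.7146, 1.3208)

(-7.4881, 3.7146, 1.3208)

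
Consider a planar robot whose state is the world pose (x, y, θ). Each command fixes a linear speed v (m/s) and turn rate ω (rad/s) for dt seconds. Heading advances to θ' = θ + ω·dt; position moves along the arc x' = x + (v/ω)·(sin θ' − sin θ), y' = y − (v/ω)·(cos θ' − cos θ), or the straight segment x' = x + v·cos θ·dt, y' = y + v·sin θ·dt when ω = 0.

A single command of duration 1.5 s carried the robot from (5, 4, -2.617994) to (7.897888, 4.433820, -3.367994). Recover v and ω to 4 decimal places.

v = -2.0000, ω = -0.5000

Δθ = -3.367994 − -2.617994 = -0.750000
ω = Δθ/dt = -0.750000/1.5 = -0.5000
R = Δx/(sin θ' − sin θ) = 4.0000
v = R·ω = 4.0000·-0.5000 = -2.0000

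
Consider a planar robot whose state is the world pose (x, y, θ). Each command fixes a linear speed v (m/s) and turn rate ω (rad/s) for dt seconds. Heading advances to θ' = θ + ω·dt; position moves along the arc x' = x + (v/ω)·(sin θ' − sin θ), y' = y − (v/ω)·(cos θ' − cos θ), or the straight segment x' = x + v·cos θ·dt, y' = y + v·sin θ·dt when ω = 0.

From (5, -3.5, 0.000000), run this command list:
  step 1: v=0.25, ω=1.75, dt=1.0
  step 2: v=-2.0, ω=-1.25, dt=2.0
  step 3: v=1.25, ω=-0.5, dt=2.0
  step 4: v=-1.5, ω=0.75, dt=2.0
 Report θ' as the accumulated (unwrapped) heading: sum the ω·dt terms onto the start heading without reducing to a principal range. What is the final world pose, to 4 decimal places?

(1.7583, -4.7681, -0.2500)

step 1: θ'=1.7500 (R=0.1429) → pose (5.1406, -3.3317, 1.7500)
step 2: θ'=-0.7500 (R=1.6000) → pose (2.4756, -4.7876, -0.7500)
step 3: θ'=-1.7500 (R=-2.5000) → pose (3.2314, -7.0624, -1.7500)
step 4: θ'=-0.2500 (R=-2.0000) → pose (1.7583, -4.7681, -0.2500)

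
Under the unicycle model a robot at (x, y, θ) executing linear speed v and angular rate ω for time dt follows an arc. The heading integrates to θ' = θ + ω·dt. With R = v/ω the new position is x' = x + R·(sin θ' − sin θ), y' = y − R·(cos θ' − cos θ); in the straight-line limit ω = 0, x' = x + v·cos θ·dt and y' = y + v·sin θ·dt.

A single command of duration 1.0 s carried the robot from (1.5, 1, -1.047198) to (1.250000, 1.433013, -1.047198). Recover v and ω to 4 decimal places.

v = -0.5000, ω = 0.0000

Δθ = -1.047198 − -1.047198 = 0.000000
ω = Δθ/dt = 0.000000/1.0 = 0.0000
ω = 0 → v = (Δx·cos θ + Δy·sin θ)/dt = -0.5000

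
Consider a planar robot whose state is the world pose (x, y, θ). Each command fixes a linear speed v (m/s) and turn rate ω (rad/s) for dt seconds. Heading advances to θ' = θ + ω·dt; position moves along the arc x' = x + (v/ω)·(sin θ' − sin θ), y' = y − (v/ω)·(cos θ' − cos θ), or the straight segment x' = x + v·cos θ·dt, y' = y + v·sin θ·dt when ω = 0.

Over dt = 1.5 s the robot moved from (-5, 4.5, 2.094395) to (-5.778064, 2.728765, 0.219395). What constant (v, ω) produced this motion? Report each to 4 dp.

v = -1.5000, ω = -1.2500

Δθ = 0.219395 − 2.094395 = -1.875000
ω = Δθ/dt = -1.875000/1.5 = -1.2500
R = −Δy/(cos θ' − cos θ) = 1.2000
v = R·ω = 1.2000·-1.2500 = -1.5000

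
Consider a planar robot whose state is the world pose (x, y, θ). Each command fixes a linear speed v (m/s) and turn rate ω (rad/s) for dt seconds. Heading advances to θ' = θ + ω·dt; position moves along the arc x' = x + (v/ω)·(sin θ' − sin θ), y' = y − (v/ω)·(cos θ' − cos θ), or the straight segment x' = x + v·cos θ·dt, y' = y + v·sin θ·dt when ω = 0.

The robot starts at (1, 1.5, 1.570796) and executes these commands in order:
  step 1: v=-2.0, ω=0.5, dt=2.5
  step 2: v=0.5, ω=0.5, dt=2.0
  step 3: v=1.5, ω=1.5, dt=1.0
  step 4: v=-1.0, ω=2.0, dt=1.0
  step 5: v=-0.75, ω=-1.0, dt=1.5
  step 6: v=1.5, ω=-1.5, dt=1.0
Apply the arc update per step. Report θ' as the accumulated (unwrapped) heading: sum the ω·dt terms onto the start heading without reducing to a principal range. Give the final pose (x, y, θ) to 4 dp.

(1.2597, -5.4148, 4.3208)

step 1: θ'=2.8208 (R=-4.0000) → pose (3.7387, -2.2959, 2.8208)
step 2: θ'=3.8208 (R=1.0000) → pose (2.7952, -2.4669, 3.8208)
step 3: θ'=5.3208 (R=1.0000) → pose (2.6028, -3.8165, 5.3208)
step 4: θ'=7.3208 (R=-0.5000) → pose (1.7620, -3.8481, 7.3208)
step 5: θ'=5.8208 (R=0.7500) → pose (0.7815, -4.1382, 5.8208)
step 6: θ'=4.3208 (R=-1.0000) → pose (1.2597, -5.4148, 4.3208)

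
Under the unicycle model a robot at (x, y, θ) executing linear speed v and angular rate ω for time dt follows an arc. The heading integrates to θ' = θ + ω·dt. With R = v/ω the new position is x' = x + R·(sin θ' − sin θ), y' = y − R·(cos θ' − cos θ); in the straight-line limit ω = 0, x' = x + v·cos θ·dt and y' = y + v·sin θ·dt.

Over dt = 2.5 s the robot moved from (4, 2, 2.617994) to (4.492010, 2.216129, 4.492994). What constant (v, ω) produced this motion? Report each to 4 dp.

Δθ = 4.492994 − 2.617994 = 1.875000
ω = Δθ/dt = 1.875000/2.5 = 0.7500
R = Δx/(sin θ' − sin θ) = -0.3333
v = R·ω = -0.3333·0.7500 = -0.2500

v = -0.2500, ω = 0.7500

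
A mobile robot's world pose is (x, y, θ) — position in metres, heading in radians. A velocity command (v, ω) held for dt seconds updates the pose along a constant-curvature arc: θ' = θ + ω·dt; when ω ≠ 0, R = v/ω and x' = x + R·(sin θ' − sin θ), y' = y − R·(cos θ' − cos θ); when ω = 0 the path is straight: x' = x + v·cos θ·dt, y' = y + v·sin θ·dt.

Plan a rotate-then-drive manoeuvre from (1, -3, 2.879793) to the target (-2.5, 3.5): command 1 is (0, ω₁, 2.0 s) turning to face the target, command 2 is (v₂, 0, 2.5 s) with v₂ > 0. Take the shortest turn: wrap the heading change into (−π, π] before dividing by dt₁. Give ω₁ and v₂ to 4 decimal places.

heading to target = atan2(3.5−-3, -2.5−1) = 2.0647
Δθ = wrap(2.0647 − 2.8798) = -0.8151; ω₁ = Δθ/dt₁ = -0.4075
distance = √((-2.5−1)² + (3.5−-3)²) = 7.3824; v₂ = distance/dt₂ = 2.9530

ω₁ = -0.4075, v₂ = 2.9530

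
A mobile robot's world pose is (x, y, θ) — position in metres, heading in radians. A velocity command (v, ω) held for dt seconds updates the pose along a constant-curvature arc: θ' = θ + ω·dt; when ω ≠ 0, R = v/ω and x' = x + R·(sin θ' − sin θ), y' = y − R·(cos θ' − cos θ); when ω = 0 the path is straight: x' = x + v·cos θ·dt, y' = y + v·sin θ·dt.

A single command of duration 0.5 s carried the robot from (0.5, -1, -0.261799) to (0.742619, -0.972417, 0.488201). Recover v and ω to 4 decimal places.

v = 0.5000, ω = 1.5000

Δθ = 0.488201 − -0.261799 = 0.750000
ω = Δθ/dt = 0.750000/0.5 = 1.5000
R = Δx/(sin θ' − sin θ) = 0.3333
v = R·ω = 0.3333·1.5000 = 0.5000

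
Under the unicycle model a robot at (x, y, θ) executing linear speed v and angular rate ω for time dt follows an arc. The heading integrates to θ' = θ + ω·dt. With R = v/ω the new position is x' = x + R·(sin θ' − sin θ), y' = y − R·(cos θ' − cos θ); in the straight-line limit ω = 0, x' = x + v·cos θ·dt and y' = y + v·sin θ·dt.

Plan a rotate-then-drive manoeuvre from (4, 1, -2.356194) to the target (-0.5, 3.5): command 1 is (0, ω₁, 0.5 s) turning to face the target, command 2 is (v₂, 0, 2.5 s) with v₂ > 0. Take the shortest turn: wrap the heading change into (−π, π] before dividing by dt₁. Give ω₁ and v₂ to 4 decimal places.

heading to target = atan2(3.5−1, -0.5−4) = 2.6345
Δθ = wrap(2.6345 − -2.3562) = -1.2925; ω₁ = Δθ/dt₁ = -2.5850
distance = √((-0.5−4)² + (3.5−1)²) = 5.1478; v₂ = distance/dt₂ = 2.0591

ω₁ = -2.5850, v₂ = 2.0591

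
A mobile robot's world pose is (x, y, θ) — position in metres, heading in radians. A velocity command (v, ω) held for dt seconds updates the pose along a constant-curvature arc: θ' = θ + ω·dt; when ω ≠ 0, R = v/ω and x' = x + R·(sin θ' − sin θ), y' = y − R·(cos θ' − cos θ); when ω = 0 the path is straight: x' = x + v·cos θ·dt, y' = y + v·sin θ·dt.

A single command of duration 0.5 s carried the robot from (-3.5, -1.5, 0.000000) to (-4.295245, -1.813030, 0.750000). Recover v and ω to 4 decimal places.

v = -1.7500, ω = 1.5000

Δθ = 0.750000 − 0.000000 = 0.750000
ω = Δθ/dt = 0.750000/0.5 = 1.5000
R = Δx/(sin θ' − sin θ) = -1.1667
v = R·ω = -1.1667·1.5000 = -1.7500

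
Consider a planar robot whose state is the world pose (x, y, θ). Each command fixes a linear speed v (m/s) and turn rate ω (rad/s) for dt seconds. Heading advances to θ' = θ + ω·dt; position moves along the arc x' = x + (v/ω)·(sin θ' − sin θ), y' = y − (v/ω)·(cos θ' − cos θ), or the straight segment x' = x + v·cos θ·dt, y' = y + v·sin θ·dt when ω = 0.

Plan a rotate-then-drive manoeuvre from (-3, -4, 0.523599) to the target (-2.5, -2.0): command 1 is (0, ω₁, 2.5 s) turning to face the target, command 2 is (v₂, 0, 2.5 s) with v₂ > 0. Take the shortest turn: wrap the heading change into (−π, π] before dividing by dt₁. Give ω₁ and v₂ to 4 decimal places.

heading to target = atan2(-2−-4, -2.5−-3) = 1.3258
Δθ = wrap(1.3258 − 0.5236) = 0.8022; ω₁ = Δθ/dt₁ = 0.3209
distance = √((-2.5−-3)² + (-2−-4)²) = 2.0616; v₂ = distance/dt₂ = 0.8246

ω₁ = 0.3209, v₂ = 0.8246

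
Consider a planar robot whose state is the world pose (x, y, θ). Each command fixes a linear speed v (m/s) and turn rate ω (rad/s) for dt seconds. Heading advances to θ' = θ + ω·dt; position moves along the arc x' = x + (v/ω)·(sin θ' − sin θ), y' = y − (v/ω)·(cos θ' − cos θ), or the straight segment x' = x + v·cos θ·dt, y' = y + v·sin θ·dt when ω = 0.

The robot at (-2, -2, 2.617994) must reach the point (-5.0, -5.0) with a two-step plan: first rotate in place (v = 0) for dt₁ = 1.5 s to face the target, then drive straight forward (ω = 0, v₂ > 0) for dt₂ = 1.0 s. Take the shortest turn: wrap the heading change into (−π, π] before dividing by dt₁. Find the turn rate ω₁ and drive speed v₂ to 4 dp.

ω₁ = 0.8727, v₂ = 4.2426

heading to target = atan2(-5−-2, -5−-2) = -2.3562
Δθ = wrap(-2.3562 − 2.6180) = 1.3090; ω₁ = Δθ/dt₁ = 0.8727
distance = √((-5−-2)² + (-5−-2)²) = 4.2426; v₂ = distance/dt₂ = 4.2426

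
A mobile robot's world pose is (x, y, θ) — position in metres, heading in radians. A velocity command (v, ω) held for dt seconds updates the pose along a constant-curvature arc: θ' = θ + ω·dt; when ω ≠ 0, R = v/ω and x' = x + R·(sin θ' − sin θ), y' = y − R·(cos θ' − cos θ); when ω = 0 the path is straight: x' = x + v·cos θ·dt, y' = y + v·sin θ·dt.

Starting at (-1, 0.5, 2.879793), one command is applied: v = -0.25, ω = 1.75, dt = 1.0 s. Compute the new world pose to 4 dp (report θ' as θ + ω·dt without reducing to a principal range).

θ' = 2.8798 + 1.75·1.0 = 4.6298
R = v/ω = -0.25/1.75 = -0.1429
x' = -1 + -0.1429·(sin 4.6298 − sin 2.8798) = -0.8207
y' = 0.5 − -0.1429·(cos 4.6298 − cos 2.8798) = 0.6262

(-0.8207, 0.6262, 4.6298)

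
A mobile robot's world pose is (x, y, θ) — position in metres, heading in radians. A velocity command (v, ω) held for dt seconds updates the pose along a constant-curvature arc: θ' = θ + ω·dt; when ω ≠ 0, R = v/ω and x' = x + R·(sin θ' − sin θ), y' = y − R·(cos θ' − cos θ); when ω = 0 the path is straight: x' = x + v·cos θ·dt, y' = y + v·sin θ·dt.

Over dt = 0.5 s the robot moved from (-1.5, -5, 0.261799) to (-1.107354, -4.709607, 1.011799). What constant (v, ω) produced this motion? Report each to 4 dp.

v = 1.0000, ω = 1.5000

Δθ = 1.011799 − 0.261799 = 0.750000
ω = Δθ/dt = 0.750000/0.5 = 1.5000
R = Δx/(sin θ' − sin θ) = 0.6667
v = R·ω = 0.6667·1.5000 = 1.0000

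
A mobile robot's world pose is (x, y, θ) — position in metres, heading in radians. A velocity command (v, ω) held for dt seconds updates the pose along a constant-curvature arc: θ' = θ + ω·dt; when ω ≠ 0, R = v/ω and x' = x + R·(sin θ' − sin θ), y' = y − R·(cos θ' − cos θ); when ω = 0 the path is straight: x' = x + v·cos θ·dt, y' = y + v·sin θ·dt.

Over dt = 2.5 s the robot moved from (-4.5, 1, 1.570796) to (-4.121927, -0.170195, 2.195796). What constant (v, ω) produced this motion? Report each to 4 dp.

Δθ = 2.195796 − 1.570796 = 0.625000
ω = Δθ/dt = 0.625000/2.5 = 0.2500
R = −Δy/(cos θ' − cos θ) = -2.0000
v = R·ω = -2.0000·0.2500 = -0.5000

v = -0.5000, ω = 0.2500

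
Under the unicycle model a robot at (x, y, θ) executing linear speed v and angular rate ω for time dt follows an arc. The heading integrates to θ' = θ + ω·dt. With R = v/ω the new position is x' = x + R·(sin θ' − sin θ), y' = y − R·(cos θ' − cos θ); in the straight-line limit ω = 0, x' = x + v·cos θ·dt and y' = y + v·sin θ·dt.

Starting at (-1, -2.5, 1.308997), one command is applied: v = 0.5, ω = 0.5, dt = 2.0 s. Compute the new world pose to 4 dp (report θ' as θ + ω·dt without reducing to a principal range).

(-1.2262, -1.5682, 2.3090)

θ' = 1.3090 + 0.5·2.0 = 2.3090
R = v/ω = 0.5/0.5 = 1.0000
x' = -1 + 1.0000·(sin 2.3090 − sin 1.3090) = -1.2262
y' = -2.5 − 1.0000·(cos 2.3090 − cos 1.3090) = -1.5682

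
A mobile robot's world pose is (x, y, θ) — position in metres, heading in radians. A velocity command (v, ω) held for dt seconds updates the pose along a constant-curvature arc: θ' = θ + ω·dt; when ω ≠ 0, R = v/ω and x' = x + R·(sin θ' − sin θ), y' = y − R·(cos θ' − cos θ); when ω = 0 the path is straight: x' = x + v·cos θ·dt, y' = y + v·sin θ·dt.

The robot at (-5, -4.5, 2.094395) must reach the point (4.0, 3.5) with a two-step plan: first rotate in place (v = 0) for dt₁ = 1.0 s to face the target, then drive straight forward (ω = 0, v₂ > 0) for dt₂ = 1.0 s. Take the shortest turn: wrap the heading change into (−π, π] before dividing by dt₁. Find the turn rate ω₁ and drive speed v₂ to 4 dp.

heading to target = atan2(3.5−-4.5, 4−-5) = 0.7266
Δθ = wrap(0.7266 − 2.0944) = -1.3678; ω₁ = Δθ/dt₁ = -1.3678
distance = √((4−-5)² + (3.5−-4.5)²) = 12.0416; v₂ = distance/dt₂ = 12.0416

ω₁ = -1.3678, v₂ = 12.0416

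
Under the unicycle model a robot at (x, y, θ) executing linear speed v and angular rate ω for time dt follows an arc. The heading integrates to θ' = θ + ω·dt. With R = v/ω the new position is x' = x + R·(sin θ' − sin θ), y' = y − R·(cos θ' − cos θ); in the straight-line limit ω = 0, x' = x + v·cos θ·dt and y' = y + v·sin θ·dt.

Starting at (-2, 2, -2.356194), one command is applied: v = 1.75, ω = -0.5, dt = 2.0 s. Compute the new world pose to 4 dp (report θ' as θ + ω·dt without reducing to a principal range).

θ' = -2.3562 + -0.5·2.0 = -3.3562
R = v/ω = 1.75/-0.5 = -3.5000
x' = -2 + -3.5000·(sin -3.3562 − sin -2.3562) = -5.2202
y' = 2 − -3.5000·(cos -3.3562 − cos -2.3562) = 1.0552

(-5.2202, 1.0552, -3.3562)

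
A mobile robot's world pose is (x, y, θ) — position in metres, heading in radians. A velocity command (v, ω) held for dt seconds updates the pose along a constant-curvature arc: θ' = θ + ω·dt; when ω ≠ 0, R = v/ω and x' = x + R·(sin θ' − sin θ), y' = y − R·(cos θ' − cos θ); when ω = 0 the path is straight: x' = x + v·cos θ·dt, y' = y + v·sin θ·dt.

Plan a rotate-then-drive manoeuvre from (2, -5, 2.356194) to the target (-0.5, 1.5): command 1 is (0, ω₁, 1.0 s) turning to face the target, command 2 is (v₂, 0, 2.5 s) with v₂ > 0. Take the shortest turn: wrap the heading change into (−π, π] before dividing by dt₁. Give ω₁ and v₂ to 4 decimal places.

heading to target = atan2(1.5−-5, -0.5−2) = 1.9380
Δθ = wrap(1.9380 − 2.3562) = -0.4182; ω₁ = Δθ/dt₁ = -0.4182
distance = √((-0.5−2)² + (1.5−-5)²) = 6.9642; v₂ = distance/dt₂ = 2.7857

ω₁ = -0.4182, v₂ = 2.7857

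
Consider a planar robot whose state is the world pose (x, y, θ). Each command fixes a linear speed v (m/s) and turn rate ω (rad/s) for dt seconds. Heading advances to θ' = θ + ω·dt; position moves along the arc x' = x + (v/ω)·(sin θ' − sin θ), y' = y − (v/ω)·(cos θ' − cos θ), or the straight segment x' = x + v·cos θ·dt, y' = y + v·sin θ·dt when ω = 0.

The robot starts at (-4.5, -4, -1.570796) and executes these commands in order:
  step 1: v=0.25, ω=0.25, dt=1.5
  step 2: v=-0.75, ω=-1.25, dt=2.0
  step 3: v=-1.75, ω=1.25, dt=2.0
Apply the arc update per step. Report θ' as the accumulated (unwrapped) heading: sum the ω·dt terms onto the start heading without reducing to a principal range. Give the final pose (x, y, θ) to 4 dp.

step 1: θ'=-1.1958 (R=1.0000) → pose (-4.4305, -4.3663, -1.1958)
step 2: θ'=-3.6958 (R=0.6000) → pose (-3.5564, -3.6363, -3.6958)
step 3: θ'=-1.1958 (R=-1.4000) → pose (-1.5170, -1.9331, -1.1958)

(-1.5170, -1.9331, -1.1958)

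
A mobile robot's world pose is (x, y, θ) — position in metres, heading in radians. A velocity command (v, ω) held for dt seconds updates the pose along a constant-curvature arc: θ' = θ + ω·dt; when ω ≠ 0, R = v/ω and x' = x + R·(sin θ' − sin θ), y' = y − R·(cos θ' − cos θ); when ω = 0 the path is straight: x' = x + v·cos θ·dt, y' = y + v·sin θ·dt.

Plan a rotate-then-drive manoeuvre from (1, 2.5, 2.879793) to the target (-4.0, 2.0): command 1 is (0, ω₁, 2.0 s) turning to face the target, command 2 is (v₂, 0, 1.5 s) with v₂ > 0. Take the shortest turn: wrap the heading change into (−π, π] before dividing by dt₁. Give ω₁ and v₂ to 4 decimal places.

heading to target = atan2(2−2.5, -4−1) = -3.0419
Δθ = wrap(-3.0419 − 2.8798) = 0.3615; ω₁ = Δθ/dt₁ = 0.1807
distance = √((-4−1)² + (2−2.5)²) = 5.0249; v₂ = distance/dt₂ = 3.3500

ω₁ = 0.1807, v₂ = 3.3500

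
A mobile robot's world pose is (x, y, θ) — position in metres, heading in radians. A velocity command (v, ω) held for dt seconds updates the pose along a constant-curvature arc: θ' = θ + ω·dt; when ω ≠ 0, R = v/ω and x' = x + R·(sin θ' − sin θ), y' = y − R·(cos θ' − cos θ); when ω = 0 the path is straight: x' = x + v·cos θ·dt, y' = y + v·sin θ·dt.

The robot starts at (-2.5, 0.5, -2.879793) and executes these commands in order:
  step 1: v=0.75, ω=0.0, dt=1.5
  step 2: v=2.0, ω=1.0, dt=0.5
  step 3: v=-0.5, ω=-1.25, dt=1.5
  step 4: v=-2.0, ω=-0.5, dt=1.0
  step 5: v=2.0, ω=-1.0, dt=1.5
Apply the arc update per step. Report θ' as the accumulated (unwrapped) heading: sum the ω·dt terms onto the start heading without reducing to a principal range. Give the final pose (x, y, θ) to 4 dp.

step 1: θ'=-2.8798 (straight) → pose (-3.5867, 0.2088, -2.8798)
step 2: θ'=-2.3798 (R=2.0000) → pose (-4.4495, -0.2758, -2.3798)
step 3: θ'=-4.2548 (R=0.4000) → pose (-3.8145, -0.3886, -4.2548)
step 4: θ'=-4.7548 (R=4.0000) → pose (-3.4066, -2.3253, -4.7548)
step 5: θ'=-6.2548 (R=-2.0000) → pose (-1.4652, -0.4109, -6.2548)

(-1.4652, -0.4109, -6.2548)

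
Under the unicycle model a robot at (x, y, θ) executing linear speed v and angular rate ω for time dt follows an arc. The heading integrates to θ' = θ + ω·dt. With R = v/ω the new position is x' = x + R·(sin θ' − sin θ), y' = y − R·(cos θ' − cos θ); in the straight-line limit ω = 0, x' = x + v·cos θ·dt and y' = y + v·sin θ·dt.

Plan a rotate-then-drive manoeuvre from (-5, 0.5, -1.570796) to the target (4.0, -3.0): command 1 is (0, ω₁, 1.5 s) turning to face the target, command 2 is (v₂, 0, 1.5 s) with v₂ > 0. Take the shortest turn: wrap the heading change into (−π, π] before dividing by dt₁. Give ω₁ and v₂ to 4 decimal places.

heading to target = atan2(-3−0.5, 4−-5) = -0.3709
Δθ = wrap(-0.3709 − -1.5708) = 1.1999; ω₁ = Δθ/dt₁ = 0.7999
distance = √((4−-5)² + (-3−0.5)²) = 9.6566; v₂ = distance/dt₂ = 6.4377

ω₁ = 0.7999, v₂ = 6.4377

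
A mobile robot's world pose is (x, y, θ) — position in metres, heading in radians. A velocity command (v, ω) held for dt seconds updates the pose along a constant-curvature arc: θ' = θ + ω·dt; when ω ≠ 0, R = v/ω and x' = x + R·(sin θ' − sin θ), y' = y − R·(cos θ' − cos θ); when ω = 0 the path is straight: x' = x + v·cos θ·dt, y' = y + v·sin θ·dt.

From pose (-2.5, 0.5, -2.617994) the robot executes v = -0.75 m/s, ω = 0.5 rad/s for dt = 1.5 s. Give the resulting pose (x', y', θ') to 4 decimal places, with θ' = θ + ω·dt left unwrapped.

(-1.8158, 1.3598, -1.8680)

θ' = -2.6180 + 0.5·1.5 = -1.8680
R = v/ω = -0.75/0.5 = -1.5000
x' = -2.5 + -1.5000·(sin -1.8680 − sin -2.6180) = -1.8158
y' = 0.5 − -1.5000·(cos -1.8680 − cos -2.6180) = 1.3598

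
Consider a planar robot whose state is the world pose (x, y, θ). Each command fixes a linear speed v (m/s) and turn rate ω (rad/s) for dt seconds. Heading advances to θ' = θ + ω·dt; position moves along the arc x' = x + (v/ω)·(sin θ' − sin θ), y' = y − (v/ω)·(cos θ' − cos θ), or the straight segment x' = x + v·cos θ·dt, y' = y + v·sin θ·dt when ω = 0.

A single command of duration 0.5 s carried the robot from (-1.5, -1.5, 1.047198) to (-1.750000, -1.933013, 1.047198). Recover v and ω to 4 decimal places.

Δθ = 1.047198 − 1.047198 = 0.000000
ω = Δθ/dt = 0.000000/0.5 = 0.0000
ω = 0 → v = (Δx·cos θ + Δy·sin θ)/dt = -1.0000

v = -1.0000, ω = 0.0000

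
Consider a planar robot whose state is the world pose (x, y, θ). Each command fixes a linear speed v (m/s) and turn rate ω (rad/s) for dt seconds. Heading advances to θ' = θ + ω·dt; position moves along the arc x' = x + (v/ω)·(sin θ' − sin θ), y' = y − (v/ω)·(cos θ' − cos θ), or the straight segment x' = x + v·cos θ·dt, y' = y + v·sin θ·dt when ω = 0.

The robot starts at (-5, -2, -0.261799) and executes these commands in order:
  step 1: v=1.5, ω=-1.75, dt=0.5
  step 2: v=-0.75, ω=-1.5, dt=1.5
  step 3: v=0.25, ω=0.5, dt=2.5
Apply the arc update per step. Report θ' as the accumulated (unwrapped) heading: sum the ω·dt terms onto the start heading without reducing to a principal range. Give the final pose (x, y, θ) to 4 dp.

(-4.4125, -1.9891, -2.1368)

step 1: θ'=-1.1368 (R=-0.8571) → pose (-4.4442, -2.4675, -1.1368)
step 2: θ'=-3.3868 (R=0.5000) → pose (-3.8691, -1.7722, -3.3868)
step 3: θ'=-2.1368 (R=0.5000) → pose (-4.4125, -1.9891, -2.1368)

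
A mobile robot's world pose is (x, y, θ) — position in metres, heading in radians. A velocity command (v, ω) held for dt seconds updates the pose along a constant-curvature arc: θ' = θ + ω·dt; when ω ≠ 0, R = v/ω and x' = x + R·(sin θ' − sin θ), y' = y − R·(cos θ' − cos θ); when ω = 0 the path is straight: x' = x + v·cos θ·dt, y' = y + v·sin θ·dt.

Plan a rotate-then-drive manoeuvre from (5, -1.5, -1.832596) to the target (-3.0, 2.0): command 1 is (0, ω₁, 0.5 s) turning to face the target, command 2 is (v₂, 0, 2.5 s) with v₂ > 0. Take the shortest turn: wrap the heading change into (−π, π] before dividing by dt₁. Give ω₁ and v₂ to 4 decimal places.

ω₁ = -3.4428, v₂ = 3.4928

heading to target = atan2(2−-1.5, -3−5) = 2.7292
Δθ = wrap(2.7292 − -1.8326) = -1.7214; ω₁ = Δθ/dt₁ = -3.4428
distance = √((-3−5)² + (2−-1.5)²) = 8.7321; v₂ = distance/dt₂ = 3.4928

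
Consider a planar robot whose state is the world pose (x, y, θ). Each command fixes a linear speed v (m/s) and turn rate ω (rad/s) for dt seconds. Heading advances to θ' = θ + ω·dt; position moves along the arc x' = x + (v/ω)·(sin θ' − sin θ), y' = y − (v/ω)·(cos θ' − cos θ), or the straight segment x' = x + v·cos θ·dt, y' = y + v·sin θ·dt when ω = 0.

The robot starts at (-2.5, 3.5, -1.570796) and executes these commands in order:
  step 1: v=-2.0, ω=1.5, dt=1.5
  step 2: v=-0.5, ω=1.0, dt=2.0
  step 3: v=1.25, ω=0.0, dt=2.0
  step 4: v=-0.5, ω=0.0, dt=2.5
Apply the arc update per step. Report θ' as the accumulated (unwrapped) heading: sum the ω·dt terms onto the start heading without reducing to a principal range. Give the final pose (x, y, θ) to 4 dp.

step 1: θ'=0.6792 (R=-1.3333) → pose (-4.6709, 4.5374, 0.6792)
step 2: θ'=2.6792 (R=-0.5000) → pose (-4.5799, 3.7009, 2.6792)
step 3: θ'=2.6792 (straight) → pose (-6.8173, 4.8161, 2.6792)
step 4: θ'=2.6792 (straight) → pose (-5.6986, 4.2585, 2.6792)

(-5.6986, 4.2585, 2.6792)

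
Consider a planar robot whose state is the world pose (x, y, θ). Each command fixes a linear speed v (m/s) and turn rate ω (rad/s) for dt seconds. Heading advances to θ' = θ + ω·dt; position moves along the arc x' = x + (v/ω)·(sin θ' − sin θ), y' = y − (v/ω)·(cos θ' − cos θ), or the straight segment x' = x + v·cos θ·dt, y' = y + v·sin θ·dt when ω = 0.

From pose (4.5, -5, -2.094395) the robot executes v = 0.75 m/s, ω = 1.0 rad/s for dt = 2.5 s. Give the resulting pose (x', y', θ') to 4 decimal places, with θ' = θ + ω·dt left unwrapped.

(5.4455, -6.0641, 0.4056)

θ' = -2.0944 + 1.0·2.5 = 0.4056
R = v/ω = 0.75/1.0 = 0.7500
x' = 4.5 + 0.7500·(sin 0.4056 − sin -2.0944) = 5.4455
y' = -5 − 0.7500·(cos 0.4056 − cos -2.0944) = -6.0641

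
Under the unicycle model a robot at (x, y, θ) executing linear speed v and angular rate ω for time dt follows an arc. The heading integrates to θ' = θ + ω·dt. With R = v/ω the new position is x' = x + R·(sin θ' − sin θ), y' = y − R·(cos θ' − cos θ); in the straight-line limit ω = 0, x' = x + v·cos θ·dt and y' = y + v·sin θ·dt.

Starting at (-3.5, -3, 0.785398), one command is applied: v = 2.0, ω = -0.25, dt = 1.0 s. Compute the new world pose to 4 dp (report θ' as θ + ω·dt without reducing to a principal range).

θ' = 0.7854 + -0.25·1.0 = 0.5354
R = v/ω = 2.0/-0.25 = -8.0000
x' = -3.5 + -8.0000·(sin 0.5354 − sin 0.7854) = -1.9246
y' = -3 − -8.0000·(cos 0.5354 − cos 0.7854) = -1.7763

(-1.9246, -1.7763, 0.5354)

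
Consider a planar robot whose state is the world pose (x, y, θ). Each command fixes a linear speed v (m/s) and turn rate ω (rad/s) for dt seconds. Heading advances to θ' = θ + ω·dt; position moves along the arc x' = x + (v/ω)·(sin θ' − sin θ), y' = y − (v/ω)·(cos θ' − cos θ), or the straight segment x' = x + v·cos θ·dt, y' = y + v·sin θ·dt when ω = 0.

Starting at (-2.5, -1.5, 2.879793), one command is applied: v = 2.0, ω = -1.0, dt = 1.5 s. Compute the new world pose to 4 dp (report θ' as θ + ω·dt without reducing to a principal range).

θ' = 2.8798 + -1.0·1.5 = 1.3798
R = v/ω = 2.0/-1.0 = -2.0000
x' = -2.5 + -2.0000·(sin 1.3798 − sin 2.8798) = -3.9460
y' = -1.5 − -2.0000·(cos 1.3798 − cos 2.8798) = 0.8115

(-3.9460, 0.8115, 1.3798)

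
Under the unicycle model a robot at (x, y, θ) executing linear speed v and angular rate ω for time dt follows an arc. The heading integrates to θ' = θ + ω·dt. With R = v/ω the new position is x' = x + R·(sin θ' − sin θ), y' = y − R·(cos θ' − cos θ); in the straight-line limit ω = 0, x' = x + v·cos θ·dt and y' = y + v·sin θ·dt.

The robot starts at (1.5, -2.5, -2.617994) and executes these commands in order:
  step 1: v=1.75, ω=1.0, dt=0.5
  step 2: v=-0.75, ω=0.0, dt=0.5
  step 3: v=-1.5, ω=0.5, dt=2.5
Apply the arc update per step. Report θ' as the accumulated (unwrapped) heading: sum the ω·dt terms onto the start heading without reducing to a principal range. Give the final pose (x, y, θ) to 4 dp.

step 1: θ'=-2.1180 (R=1.7500) → pose (0.8805, -3.1050, -2.1180)
step 2: θ'=-2.1180 (straight) → pose (1.0756, -2.7848, -2.1180)
step 3: θ'=-0.8680 (R=-3.0000) → pose (0.8028, 0.7152, -0.8680)

(0.8028, 0.7152, -0.8680)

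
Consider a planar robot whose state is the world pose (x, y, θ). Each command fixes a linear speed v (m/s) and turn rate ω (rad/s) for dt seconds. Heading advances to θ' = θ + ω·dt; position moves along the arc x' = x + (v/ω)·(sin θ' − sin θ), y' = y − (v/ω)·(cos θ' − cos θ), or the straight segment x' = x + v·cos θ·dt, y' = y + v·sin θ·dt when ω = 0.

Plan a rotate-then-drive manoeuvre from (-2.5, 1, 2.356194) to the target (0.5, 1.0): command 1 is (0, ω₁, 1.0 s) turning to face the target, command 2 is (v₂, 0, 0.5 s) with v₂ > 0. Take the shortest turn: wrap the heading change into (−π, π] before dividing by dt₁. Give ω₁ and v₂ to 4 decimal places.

ω₁ = -2.3562, v₂ = 6.0000

heading to target = atan2(1−1, 0.5−-2.5) = 0.0000
Δθ = wrap(0.0000 − 2.3562) = -2.3562; ω₁ = Δθ/dt₁ = -2.3562
distance = √((0.5−-2.5)² + (1−1)²) = 3.0000; v₂ = distance/dt₂ = 6.0000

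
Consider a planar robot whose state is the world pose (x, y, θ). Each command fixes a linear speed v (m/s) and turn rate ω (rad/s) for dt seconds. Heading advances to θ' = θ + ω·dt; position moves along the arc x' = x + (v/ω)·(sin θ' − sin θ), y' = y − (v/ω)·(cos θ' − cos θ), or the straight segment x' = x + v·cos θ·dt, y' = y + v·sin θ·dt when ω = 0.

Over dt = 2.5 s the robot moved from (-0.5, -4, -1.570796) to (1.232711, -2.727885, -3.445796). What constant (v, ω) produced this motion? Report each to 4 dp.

Δθ = -3.445796 − -1.570796 = -1.875000
ω = Δθ/dt = -1.875000/2.5 = -0.7500
R = Δx/(sin θ' − sin θ) = 1.3333
v = R·ω = 1.3333·-0.7500 = -1.0000

v = -1.0000, ω = -0.7500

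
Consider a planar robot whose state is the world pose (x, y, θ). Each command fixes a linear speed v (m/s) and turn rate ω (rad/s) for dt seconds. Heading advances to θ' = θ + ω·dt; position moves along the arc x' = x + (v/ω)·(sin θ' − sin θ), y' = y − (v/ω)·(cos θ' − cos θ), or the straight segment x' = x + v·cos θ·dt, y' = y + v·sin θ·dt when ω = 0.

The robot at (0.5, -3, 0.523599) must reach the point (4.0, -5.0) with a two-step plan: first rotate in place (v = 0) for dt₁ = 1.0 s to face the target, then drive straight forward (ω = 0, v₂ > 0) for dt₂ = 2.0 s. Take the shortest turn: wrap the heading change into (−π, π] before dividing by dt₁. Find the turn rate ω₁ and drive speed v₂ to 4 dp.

heading to target = atan2(-5−-3, 4−0.5) = -0.5191
Δθ = wrap(-0.5191 − 0.5236) = -1.0427; ω₁ = Δθ/dt₁ = -1.0427
distance = √((4−0.5)² + (-5−-3)²) = 4.0311; v₂ = distance/dt₂ = 2.0156

ω₁ = -1.0427, v₂ = 2.0156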